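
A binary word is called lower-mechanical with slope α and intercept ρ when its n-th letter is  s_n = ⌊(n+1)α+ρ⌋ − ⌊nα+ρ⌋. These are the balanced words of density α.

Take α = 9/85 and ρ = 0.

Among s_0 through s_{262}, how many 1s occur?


#1s = Σ_{n=0}^{262} s_n = Σ_{n=0}^{262} (⌊(n+1)α+ρ⌋ − ⌊nα+ρ⌋)
the sum telescopes: every ⌊nα+ρ⌋ with 0 < n < 263 appears once with + and once with −, leaving ⌊263α+ρ⌋ − ⌊0·α+ρ⌋
263α + ρ = (263·9) / 85 = 2367/85
ρ = 0/85
⌊2367/85⌋ = 27,  ⌊0/85⌋ = 0
#1s = 27 − 0 = 27

27


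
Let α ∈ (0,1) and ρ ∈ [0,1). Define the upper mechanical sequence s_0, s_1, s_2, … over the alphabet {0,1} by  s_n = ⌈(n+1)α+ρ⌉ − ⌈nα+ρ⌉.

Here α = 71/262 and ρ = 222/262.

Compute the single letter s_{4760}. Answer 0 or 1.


(n+1)α + ρ = (4761·71 + 222) / 262 = 338253/262
nα + ρ     = (4760·71 + 222) / 262 = 338182/262
⌈338253/262⌉ = 1292,  ⌈338182/262⌉ = 1291
s_{4760} = 1292 − 1291 = 1

1


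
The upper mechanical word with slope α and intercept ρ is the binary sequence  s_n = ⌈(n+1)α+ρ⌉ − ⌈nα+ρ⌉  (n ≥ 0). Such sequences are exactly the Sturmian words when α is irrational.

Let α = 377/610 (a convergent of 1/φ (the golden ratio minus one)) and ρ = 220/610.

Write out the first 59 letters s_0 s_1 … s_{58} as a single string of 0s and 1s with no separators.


n=0: ⌈(1·377+220)/610⌉ − ⌈(0·377+220)/610⌉ = ⌈597/610⌉ − ⌈220/610⌉ = 1 − 1 = 0
n=1: ⌈(2·377+220)/610⌉ − ⌈(1·377+220)/610⌉ = ⌈974/610⌉ − ⌈597/610⌉ = 2 − 1 = 1
n=2: ⌈(3·377+220)/610⌉ − ⌈(2·377+220)/610⌉ = ⌈1351/610⌉ − ⌈974/610⌉ = 3 − 2 = 1
n=3: ⌈(4·377+220)/610⌉ − ⌈(3·377+220)/610⌉ = ⌈1728/610⌉ − ⌈1351/610⌉ = 3 − 3 = 0
n=4: ⌈(5·377+220)/610⌉ − ⌈(4·377+220)/610⌉ = ⌈2105/610⌉ − ⌈1728/610⌉ = 4 − 3 = 1
n=5: ⌈(6·377+220)/610⌉ − ⌈(5·377+220)/610⌉ = ⌈2482/610⌉ − ⌈2105/610⌉ = 5 − 4 = 1
n=6: ⌈(7·377+220)/610⌉ − ⌈(6·377+220)/610⌉ = ⌈2859/610⌉ − ⌈2482/610⌉ = 5 − 5 = 0
n=7: ⌈(8·377+220)/610⌉ − ⌈(7·377+220)/610⌉ = ⌈3236/610⌉ − ⌈2859/610⌉ = 6 − 5 = 1
n=8: ⌈(9·377+220)/610⌉ − ⌈(8·377+220)/610⌉ = ⌈3613/610⌉ − ⌈3236/610⌉ = 6 − 6 = 0
n=9: ⌈(10·377+220)/610⌉ − ⌈(9·377+220)/610⌉ = ⌈3990/610⌉ − ⌈3613/610⌉ = 7 − 6 = 1
n=10: ⌈(11·377+220)/610⌉ − ⌈(10·377+220)/610⌉ = ⌈4367/610⌉ − ⌈3990/610⌉ = 8 − 7 = 1
n=11: ⌈(12·377+220)/610⌉ − ⌈(11·377+220)/610⌉ = ⌈4744/610⌉ − ⌈4367/610⌉ = 8 − 8 = 0
n=12: ⌈(13·377+220)/610⌉ − ⌈(12·377+220)/610⌉ = ⌈5121/610⌉ − ⌈4744/610⌉ = 9 − 8 = 1
n=13: ⌈(14·377+220)/610⌉ − ⌈(13·377+220)/610⌉ = ⌈5498/610⌉ − ⌈5121/610⌉ = 10 − 9 = 1
n=14: ⌈(15·377+220)/610⌉ − ⌈(14·377+220)/610⌉ = ⌈5875/610⌉ − ⌈5498/610⌉ = 10 − 10 = 0
n=15: ⌈(16·377+220)/610⌉ − ⌈(15·377+220)/610⌉ = ⌈6252/610⌉ − ⌈5875/610⌉ = 11 − 10 = 1
n=16: ⌈(17·377+220)/610⌉ − ⌈(16·377+220)/610⌉ = ⌈6629/610⌉ − ⌈6252/610⌉ = 11 − 11 = 0
n=17: ⌈(18·377+220)/610⌉ − ⌈(17·377+220)/610⌉ = ⌈7006/610⌉ − ⌈6629/610⌉ = 12 − 11 = 1
n=18: ⌈(19·377+220)/610⌉ − ⌈(18·377+220)/610⌉ = ⌈7383/610⌉ − ⌈7006/610⌉ = 13 − 12 = 1
n=19: ⌈(20·377+220)/610⌉ − ⌈(19·377+220)/610⌉ = ⌈7760/610⌉ − ⌈7383/610⌉ = 13 − 13 = 0
n=20: ⌈(21·377+220)/610⌉ − ⌈(20·377+220)/610⌉ = ⌈8137/610⌉ − ⌈7760/610⌉ = 14 − 13 = 1
n=21: ⌈(22·377+220)/610⌉ − ⌈(21·377+220)/610⌉ = ⌈8514/610⌉ − ⌈8137/610⌉ = 14 − 14 = 0
n=22: ⌈(23·377+220)/610⌉ − ⌈(22·377+220)/610⌉ = ⌈8891/610⌉ − ⌈8514/610⌉ = 15 − 14 = 1
n=23: ⌈(24·377+220)/610⌉ − ⌈(23·377+220)/610⌉ = ⌈9268/610⌉ − ⌈8891/610⌉ = 16 − 15 = 1
n=24: ⌈(25·377+220)/610⌉ − ⌈(24·377+220)/610⌉ = ⌈9645/610⌉ − ⌈9268/610⌉ = 16 − 16 = 0
n=25: ⌈(26·377+220)/610⌉ − ⌈(25·377+220)/610⌉ = ⌈10022/610⌉ − ⌈9645/610⌉ = 17 − 16 = 1
n=26: ⌈(27·377+220)/610⌉ − ⌈(26·377+220)/610⌉ = ⌈10399/610⌉ − ⌈10022/610⌉ = 18 − 17 = 1
n=27: ⌈(28·377+220)/610⌉ − ⌈(27·377+220)/610⌉ = ⌈10776/610⌉ − ⌈10399/610⌉ = 18 − 18 = 0
n=28: ⌈(29·377+220)/610⌉ − ⌈(28·377+220)/610⌉ = ⌈11153/610⌉ − ⌈10776/610⌉ = 19 − 18 = 1
n=29: ⌈(30·377+220)/610⌉ − ⌈(29·377+220)/610⌉ = ⌈11530/610⌉ − ⌈11153/610⌉ = 19 − 19 = 0
n=30: ⌈(31·377+220)/610⌉ − ⌈(30·377+220)/610⌉ = ⌈11907/610⌉ − ⌈11530/610⌉ = 20 − 19 = 1
n=31: ⌈(32·377+220)/610⌉ − ⌈(31·377+220)/610⌉ = ⌈12284/610⌉ − ⌈11907/610⌉ = 21 − 20 = 1
n=32: ⌈(33·377+220)/610⌉ − ⌈(32·377+220)/610⌉ = ⌈12661/610⌉ − ⌈12284/610⌉ = 21 − 21 = 0
n=33: ⌈(34·377+220)/610⌉ − ⌈(33·377+220)/610⌉ = ⌈13038/610⌉ − ⌈12661/610⌉ = 22 − 21 = 1
n=34: ⌈(35·377+220)/610⌉ − ⌈(34·377+220)/610⌉ = ⌈13415/610⌉ − ⌈13038/610⌉ = 22 − 22 = 0
n=35: ⌈(36·377+220)/610⌉ − ⌈(35·377+220)/610⌉ = ⌈13792/610⌉ − ⌈13415/610⌉ = 23 − 22 = 1
n=36: ⌈(37·377+220)/610⌉ − ⌈(36·377+220)/610⌉ = ⌈14169/610⌉ − ⌈13792/610⌉ = 24 − 23 = 1
n=37: ⌈(38·377+220)/610⌉ − ⌈(37·377+220)/610⌉ = ⌈14546/610⌉ − ⌈14169/610⌉ = 24 − 24 = 0
n=38: ⌈(39·377+220)/610⌉ − ⌈(38·377+220)/610⌉ = ⌈14923/610⌉ − ⌈14546/610⌉ = 25 − 24 = 1
n=39: ⌈(40·377+220)/610⌉ − ⌈(39·377+220)/610⌉ = ⌈15300/610⌉ − ⌈14923/610⌉ = 26 − 25 = 1
n=40: ⌈(41·377+220)/610⌉ − ⌈(40·377+220)/610⌉ = ⌈15677/610⌉ − ⌈15300/610⌉ = 26 − 26 = 0
n=41: ⌈(42·377+220)/610⌉ − ⌈(41·377+220)/610⌉ = ⌈16054/610⌉ − ⌈15677/610⌉ = 27 − 26 = 1
n=42: ⌈(43·377+220)/610⌉ − ⌈(42·377+220)/610⌉ = ⌈16431/610⌉ − ⌈16054/610⌉ = 27 − 27 = 0
n=43: ⌈(44·377+220)/610⌉ − ⌈(43·377+220)/610⌉ = ⌈16808/610⌉ − ⌈16431/610⌉ = 28 − 27 = 1
n=44: ⌈(45·377+220)/610⌉ − ⌈(44·377+220)/610⌉ = ⌈17185/610⌉ − ⌈16808/610⌉ = 29 − 28 = 1
n=45: ⌈(46·377+220)/610⌉ − ⌈(45·377+220)/610⌉ = ⌈17562/610⌉ − ⌈17185/610⌉ = 29 − 29 = 0
n=46: ⌈(47·377+220)/610⌉ − ⌈(46·377+220)/610⌉ = ⌈17939/610⌉ − ⌈17562/610⌉ = 30 − 29 = 1
n=47: ⌈(48·377+220)/610⌉ − ⌈(47·377+220)/610⌉ = ⌈18316/610⌉ − ⌈17939/610⌉ = 31 − 30 = 1
n=48: ⌈(49·377+220)/610⌉ − ⌈(48·377+220)/610⌉ = ⌈18693/610⌉ − ⌈18316/610⌉ = 31 − 31 = 0
n=49: ⌈(50·377+220)/610⌉ − ⌈(49·377+220)/610⌉ = ⌈19070/610⌉ − ⌈18693/610⌉ = 32 − 31 = 1
n=50: ⌈(51·377+220)/610⌉ − ⌈(50·377+220)/610⌉ = ⌈19447/610⌉ − ⌈19070/610⌉ = 32 − 32 = 0
n=51: ⌈(52·377+220)/610⌉ − ⌈(51·377+220)/610⌉ = ⌈19824/610⌉ − ⌈19447/610⌉ = 33 − 32 = 1
n=52: ⌈(53·377+220)/610⌉ − ⌈(52·377+220)/610⌉ = ⌈20201/610⌉ − ⌈19824/610⌉ = 34 − 33 = 1
n=53: ⌈(54·377+220)/610⌉ − ⌈(53·377+220)/610⌉ = ⌈20578/610⌉ − ⌈20201/610⌉ = 34 − 34 = 0
n=54: ⌈(55·377+220)/610⌉ − ⌈(54·377+220)/610⌉ = ⌈20955/610⌉ − ⌈20578/610⌉ = 35 − 34 = 1
n=55: ⌈(56·377+220)/610⌉ − ⌈(55·377+220)/610⌉ = ⌈21332/610⌉ − ⌈20955/610⌉ = 35 − 35 = 0
n=56: ⌈(57·377+220)/610⌉ − ⌈(56·377+220)/610⌉ = ⌈21709/610⌉ − ⌈21332/610⌉ = 36 − 35 = 1
n=57: ⌈(58·377+220)/610⌉ − ⌈(57·377+220)/610⌉ = ⌈22086/610⌉ − ⌈21709/610⌉ = 37 − 36 = 1
n=58: ⌈(59·377+220)/610⌉ − ⌈(58·377+220)/610⌉ = ⌈22463/610⌉ − ⌈22086/610⌉ = 37 − 37 = 0

01101101011011010110101101101011010110110101101101011010110


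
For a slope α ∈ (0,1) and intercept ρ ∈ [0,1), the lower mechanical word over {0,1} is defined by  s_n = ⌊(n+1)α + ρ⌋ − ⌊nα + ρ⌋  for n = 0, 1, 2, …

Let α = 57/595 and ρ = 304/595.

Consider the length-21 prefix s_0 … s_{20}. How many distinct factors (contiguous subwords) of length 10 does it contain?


10

t_n = ⌊(n·57+304)/595⌋ for n = 0 … 21:
  n=0…9: ⌊304/595⌋=0 ⌊361/595⌋=0 ⌊418/595⌋=0 ⌊475/595⌋=0 ⌊532/595⌋=0 ⌊589/595⌋=0 ⌊646/595⌋=1 ⌊703/595⌋=1 ⌊760/595⌋=1 ⌊817/595⌋=1
  n=10…19: ⌊874/595⌋=1 ⌊931/595⌋=1 ⌊988/595⌋=1 ⌊1045/595⌋=1 ⌊1102/595⌋=1 ⌊1159/595⌋=1 ⌊1216/595⌋=2 ⌊1273/595⌋=2 ⌊1330/595⌋=2 ⌊1387/595⌋=2
  n=20…21: ⌊1444/595⌋=2 ⌊1501/595⌋=2
s_n = t_(n+1) − t_n for n = 0 … 20 gives
prefix = 000001000000000100000
slide a length-10 window over [0..9] … [11..20] (12 windows); first occurrence of each distinct factor:
  [  0..  9] 0000010000
  [  1.. 10] 0000100000
  [  2.. 11] 0001000000
  [  3.. 12] 0010000000
  [  4.. 13] 0100000000
  [  5.. 14] 1000000000
  [  6.. 15] 0000000001
  [  7.. 16] 0000000010
  [  8.. 17] 0000000100
  [  9.. 18] 0000001000
  (the other 2 windows repeat one of these)
distinct factors: {0000000001, 0000000010, 0000000100, 0000001000, 0000010000, 0000100000, 0001000000, 0010000000, 0100000000, 1000000000}
count = 10  (Sturmian bound for length 10 is 11)


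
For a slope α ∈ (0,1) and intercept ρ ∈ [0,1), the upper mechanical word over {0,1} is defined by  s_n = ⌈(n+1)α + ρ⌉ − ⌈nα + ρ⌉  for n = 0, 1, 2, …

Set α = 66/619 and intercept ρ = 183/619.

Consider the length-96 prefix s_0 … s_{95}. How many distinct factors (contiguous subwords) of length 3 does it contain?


t_n = ⌈(n·66+183)/619⌉ for n = 0 … 96:
  n=0…9: ⌈183/619⌉=1 ⌈249/619⌉=1 ⌈315/619⌉=1 ⌈381/619⌉=1 ⌈447/619⌉=1 ⌈513/619⌉=1 ⌈579/619⌉=1 ⌈645/619⌉=2 ⌈711/619⌉=2 ⌈777/619⌉=2
  n=10…19: ⌈843/619⌉=2 ⌈909/619⌉=2 ⌈975/619⌉=2 ⌈1041/619⌉=2 ⌈1107/619⌉=2 ⌈1173/619⌉=2 ⌈1239/619⌉=3 ⌈1305/619⌉=3 ⌈1371/619⌉=3 ⌈1437/619⌉=3
  n=20…29: ⌈1503/619⌉=3 ⌈1569/619⌉=3 ⌈1635/619⌉=3 ⌈1701/619⌉=3 ⌈1767/619⌉=3 ⌈1833/619⌉=3 ⌈1899/619⌉=4 ⌈1965/619⌉=4 ⌈2031/619⌉=4 ⌈2097/619⌉=4
  n=30…39: ⌈2163/619⌉=4 ⌈2229/619⌉=4 ⌈2295/619⌉=4 ⌈2361/619⌉=4 ⌈2427/619⌉=4 ⌈2493/619⌉=5 ⌈2559/619⌉=5 ⌈2625/619⌉=5 ⌈2691/619⌉=5 ⌈2757/619⌉=5
  n=40…49: ⌈2823/619⌉=5 ⌈2889/619⌉=5 ⌈2955/619⌉=5 ⌈3021/619⌉=5 ⌈3087/619⌉=5 ⌈3153/619⌉=6 ⌈3219/619⌉=6 ⌈3285/619⌉=6 ⌈3351/619⌉=6 ⌈3417/619⌉=6
  n=50…59: ⌈3483/619⌉=6 ⌈3549/619⌉=6 ⌈3615/619⌉=6 ⌈3681/619⌉=6 ⌈3747/619⌉=7 ⌈3813/619⌉=7 ⌈3879/619⌉=7 ⌈3945/619⌉=7 ⌈4011/619⌉=7 ⌈4077/619⌉=7
  n=60…69: ⌈4143/619⌉=7 ⌈4209/619⌉=7 ⌈4275/619⌉=7 ⌈4341/619⌉=8 ⌈4407/619⌉=8 ⌈4473/619⌉=8 ⌈4539/619⌉=8 ⌈4605/619⌉=8 ⌈4671/619⌉=8 ⌈4737/619⌉=8
  n=70…79: ⌈4803/619⌉=8 ⌈4869/619⌉=8 ⌈4935/619⌉=8 ⌈5001/619⌉=9 ⌈5067/619⌉=9 ⌈5133/619⌉=9 ⌈5199/619⌉=9 ⌈5265/619⌉=9 ⌈5331/619⌉=9 ⌈5397/619⌉=9
  n=80…89: ⌈5463/619⌉=9 ⌈5529/619⌉=9 ⌈5595/619⌉=10 ⌈5661/619⌉=10 ⌈5727/619⌉=10 ⌈5793/619⌉=10 ⌈5859/619⌉=10 ⌈5925/619⌉=10 ⌈5991/619⌉=10 ⌈6057/619⌉=10
  n=90…96: ⌈6123/619⌉=10 ⌈6189/619⌉=10 ⌈6255/619⌉=11 ⌈6321/619⌉=11 ⌈6387/619⌉=11 ⌈6453/619⌉=11 ⌈6519/619⌉=11
s_n = t_(n+1) − t_n for n = 0 … 95 gives
prefix = 000000100000000100000000010000000010000000001000000001000000001000000000100000000100000000010000
slide a length-3 window over [0..2] … [93..95] (94 windows); first occurrence of each distinct factor:
  [  0..  2] 000
  [  4..  6] 001
  [  5..  7] 010
  [  6..  8] 100
  (the other 90 windows repeat one of these)
distinct factors: {000, 001, 010, 100}
count = 4  (Sturmian bound for length 3 is 4)

4


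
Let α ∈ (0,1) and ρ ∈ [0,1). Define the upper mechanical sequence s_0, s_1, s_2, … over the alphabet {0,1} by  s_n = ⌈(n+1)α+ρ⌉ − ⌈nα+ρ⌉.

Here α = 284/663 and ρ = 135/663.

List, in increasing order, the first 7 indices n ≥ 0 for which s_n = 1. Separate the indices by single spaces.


n=0: ⌈419/663⌉−⌈135/663⌉ = 1−1 = 0
n=1: ⌈703/663⌉−⌈419/663⌉ = 2−1 = 1  ← one
n=2: ⌈987/663⌉−⌈703/663⌉ = 2−2 = 0
n=3: ⌈1271/663⌉−⌈987/663⌉ = 2−2 = 0
n=4: ⌈1555/663⌉−⌈1271/663⌉ = 3−2 = 1  ← one
n=5: ⌈1839/663⌉−⌈1555/663⌉ = 3−3 = 0
n=6: ⌈2123/663⌉−⌈1839/663⌉ = 4−3 = 1  ← one
n=7: ⌈2407/663⌉−⌈2123/663⌉ = 4−4 = 0
n=8: ⌈2691/663⌉−⌈2407/663⌉ = 5−4 = 1  ← one
n=9: ⌈2975/663⌉−⌈2691/663⌉ = 5−5 = 0
n=10: ⌈3259/663⌉−⌈2975/663⌉ = 5−5 = 0
n=11: ⌈3543/663⌉−⌈3259/663⌉ = 6−5 = 1  ← one
n=12: ⌈3827/663⌉−⌈3543/663⌉ = 6−6 = 0
n=13: ⌈4111/663⌉−⌈3827/663⌉ = 7−6 = 1  ← one
n=14: ⌈4395/663⌉−⌈4111/663⌉ = 7−7 = 0
n=15: ⌈4679/663⌉−⌈4395/663⌉ = 8−7 = 1  ← one
positions of the first 7 ones: 1 4 6 8 11 13 15

1 4 6 8 11 13 15


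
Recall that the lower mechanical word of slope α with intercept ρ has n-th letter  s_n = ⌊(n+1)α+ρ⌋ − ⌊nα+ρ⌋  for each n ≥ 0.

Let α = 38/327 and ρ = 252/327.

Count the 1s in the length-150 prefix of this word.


18

#1s = Σ_{n=0}^{149} s_n = Σ_{n=0}^{149} (⌊(n+1)α+ρ⌋ − ⌊nα+ρ⌋)
the sum telescopes: every ⌊nα+ρ⌋ with 0 < n < 150 appears once with + and once with −, leaving ⌊150α+ρ⌋ − ⌊0·α+ρ⌋
150α + ρ = (150·38 + 252) / 327 = 5952/327
ρ = 252/327
⌊5952/327⌋ = 18,  ⌊252/327⌋ = 0
#1s = 18 − 0 = 18


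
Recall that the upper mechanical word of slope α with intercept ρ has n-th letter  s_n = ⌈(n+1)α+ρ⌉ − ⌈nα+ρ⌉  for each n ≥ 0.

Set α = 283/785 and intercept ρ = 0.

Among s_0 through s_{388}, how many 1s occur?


#1s = Σ_{n=0}^{388} s_n = Σ_{n=0}^{388} (⌈(n+1)α+ρ⌉ − ⌈nα+ρ⌉)
the sum telescopes: every ⌈nα+ρ⌉ with 0 < n < 389 appears once with + and once with −, leaving ⌈389α+ρ⌉ − ⌈0·α+ρ⌉
389α + ρ = (389·283) / 785 = 110087/785
ρ = 0/785
⌈110087/785⌉ = 141,  ⌈0/785⌉ = 0
#1s = 141 − 0 = 141

141


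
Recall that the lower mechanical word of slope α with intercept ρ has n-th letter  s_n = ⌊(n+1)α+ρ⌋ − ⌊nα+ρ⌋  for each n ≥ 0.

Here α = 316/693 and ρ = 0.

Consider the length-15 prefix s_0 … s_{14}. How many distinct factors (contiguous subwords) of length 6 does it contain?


t_n = ⌊(n·316)/693⌋ for n = 0 … 15:
  n=0…9: ⌊0/693⌋=0 ⌊316/693⌋=0 ⌊632/693⌋=0 ⌊948/693⌋=1 ⌊1264/693⌋=1 ⌊1580/693⌋=2 ⌊1896/693⌋=2 ⌊2212/693⌋=3 ⌊2528/693⌋=3 ⌊2844/693⌋=4
  n=10…15: ⌊3160/693⌋=4 ⌊3476/693⌋=5 ⌊3792/693⌋=5 ⌊4108/693⌋=5 ⌊4424/693⌋=6 ⌊4740/693⌋=6
s_n = t_(n+1) − t_n for n = 0 … 14 gives
prefix = 001010101010010
slide a length-6 window over [0..5] … [9..14] (10 windows); first occurrence of each distinct factor:
  [  0..  5] 001010
  [  1..  6] 010101
  [  2..  7] 101010
  [  7.. 12] 010100
  [  8.. 13] 101001
  [  9.. 14] 010010
  (the other 4 windows repeat one of these)
distinct factors: {001010, 010010, 010100, 010101, 101001, 101010}
count = 6  (Sturmian bound for length 6 is 7)

6


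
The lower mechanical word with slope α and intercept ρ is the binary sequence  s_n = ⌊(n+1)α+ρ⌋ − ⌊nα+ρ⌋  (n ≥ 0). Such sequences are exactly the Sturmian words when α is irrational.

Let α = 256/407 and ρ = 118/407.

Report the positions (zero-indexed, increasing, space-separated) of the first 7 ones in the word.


1 2 4 5 7 9 10

n=0: ⌊374/407⌋−⌊118/407⌋ = 0−0 = 0
n=1: ⌊630/407⌋−⌊374/407⌋ = 1−0 = 1  ← one
n=2: ⌊886/407⌋−⌊630/407⌋ = 2−1 = 1  ← one
n=3: ⌊1142/407⌋−⌊886/407⌋ = 2−2 = 0
n=4: ⌊1398/407⌋−⌊1142/407⌋ = 3−2 = 1  ← one
n=5: ⌊1654/407⌋−⌊1398/407⌋ = 4−3 = 1  ← one
n=6: ⌊1910/407⌋−⌊1654/407⌋ = 4−4 = 0
n=7: ⌊2166/407⌋−⌊1910/407⌋ = 5−4 = 1  ← one
n=8: ⌊2422/407⌋−⌊2166/407⌋ = 5−5 = 0
n=9: ⌊2678/407⌋−⌊2422/407⌋ = 6−5 = 1  ← one
n=10: ⌊2934/407⌋−⌊2678/407⌋ = 7−6 = 1  ← one
positions of the first 7 ones: 1 2 4 5 7 9 10


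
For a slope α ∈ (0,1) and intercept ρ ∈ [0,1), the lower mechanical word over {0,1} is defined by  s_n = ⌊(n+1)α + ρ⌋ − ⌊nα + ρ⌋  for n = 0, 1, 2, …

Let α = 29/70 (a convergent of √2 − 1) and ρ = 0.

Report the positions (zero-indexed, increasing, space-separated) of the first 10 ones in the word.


2 4 7 9 12 14 16 19 21 24

n=0: ⌊29/70⌋−⌊0/70⌋ = 0−0 = 0
n=1: ⌊58/70⌋−⌊29/70⌋ = 0−0 = 0
n=2: ⌊87/70⌋−⌊58/70⌋ = 1−0 = 1  ← one
n=3: ⌊116/70⌋−⌊87/70⌋ = 1−1 = 0
n=4: ⌊145/70⌋−⌊116/70⌋ = 2−1 = 1  ← one
n=5: ⌊174/70⌋−⌊145/70⌋ = 2−2 = 0
n=6: ⌊203/70⌋−⌊174/70⌋ = 2−2 = 0
n=7: ⌊232/70⌋−⌊203/70⌋ = 3−2 = 1  ← one
n=8: ⌊261/70⌋−⌊232/70⌋ = 3−3 = 0
n=9: ⌊290/70⌋−⌊261/70⌋ = 4−3 = 1  ← one
n=10: ⌊319/70⌋−⌊290/70⌋ = 4−4 = 0
n=11: ⌊348/70⌋−⌊319/70⌋ = 4−4 = 0
n=12: ⌊377/70⌋−⌊348/70⌋ = 5−4 = 1  ← one
n=13: ⌊406/70⌋−⌊377/70⌋ = 5−5 = 0
n=14: ⌊435/70⌋−⌊406/70⌋ = 6−5 = 1  ← one
n=15: ⌊464/70⌋−⌊435/70⌋ = 6−6 = 0
n=16: ⌊493/70⌋−⌊464/70⌋ = 7−6 = 1  ← one
n=17: ⌊522/70⌋−⌊493/70⌋ = 7−7 = 0
n=18: ⌊551/70⌋−⌊522/70⌋ = 7−7 = 0
n=19: ⌊580/70⌋−⌊551/70⌋ = 8−7 = 1  ← one
n=20: ⌊609/70⌋−⌊580/70⌋ = 8−8 = 0
n=21: ⌊638/70⌋−⌊609/70⌋ = 9−8 = 1  ← one
n=22: ⌊667/70⌋−⌊638/70⌋ = 9−9 = 0
n=23: ⌊696/70⌋−⌊667/70⌋ = 9−9 = 0
n=24: ⌊725/70⌋−⌊696/70⌋ = 10−9 = 1  ← one
positions of the first 10 ones: 2 4 7 9 12 14 16 19 21 24


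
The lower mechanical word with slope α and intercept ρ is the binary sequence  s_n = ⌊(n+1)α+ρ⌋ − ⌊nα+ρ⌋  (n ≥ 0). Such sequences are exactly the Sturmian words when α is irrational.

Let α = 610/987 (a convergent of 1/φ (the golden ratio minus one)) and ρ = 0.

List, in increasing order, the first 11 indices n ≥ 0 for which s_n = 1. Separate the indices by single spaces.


n=0: ⌊610/987⌋−⌊0/987⌋ = 0−0 = 0
n=1: ⌊1220/987⌋−⌊610/987⌋ = 1−0 = 1  ← one
n=2: ⌊1830/987⌋−⌊1220/987⌋ = 1−1 = 0
n=3: ⌊2440/987⌋−⌊1830/987⌋ = 2−1 = 1  ← one
n=4: ⌊3050/987⌋−⌊2440/987⌋ = 3−2 = 1  ← one
n=5: ⌊3660/987⌋−⌊3050/987⌋ = 3−3 = 0
n=6: ⌊4270/987⌋−⌊3660/987⌋ = 4−3 = 1  ← one
n=7: ⌊4880/987⌋−⌊4270/987⌋ = 4−4 = 0
n=8: ⌊5490/987⌋−⌊4880/987⌋ = 5−4 = 1  ← one
n=9: ⌊6100/987⌋−⌊5490/987⌋ = 6−5 = 1  ← one
n=10: ⌊6710/987⌋−⌊6100/987⌋ = 6−6 = 0
n=11: ⌊7320/987⌋−⌊6710/987⌋ = 7−6 = 1  ← one
n=12: ⌊7930/987⌋−⌊7320/987⌋ = 8−7 = 1  ← one
n=13: ⌊8540/987⌋−⌊7930/987⌋ = 8−8 = 0
n=14: ⌊9150/987⌋−⌊8540/987⌋ = 9−8 = 1  ← one
n=15: ⌊9760/987⌋−⌊9150/987⌋ = 9−9 = 0
n=16: ⌊10370/987⌋−⌊9760/987⌋ = 10−9 = 1  ← one
n=17: ⌊10980/987⌋−⌊10370/987⌋ = 11−10 = 1  ← one
positions of the first 11 ones: 1 3 4 6 8 9 11 12 14 16 17

1 3 4 6 8 9 11 12 14 16 17


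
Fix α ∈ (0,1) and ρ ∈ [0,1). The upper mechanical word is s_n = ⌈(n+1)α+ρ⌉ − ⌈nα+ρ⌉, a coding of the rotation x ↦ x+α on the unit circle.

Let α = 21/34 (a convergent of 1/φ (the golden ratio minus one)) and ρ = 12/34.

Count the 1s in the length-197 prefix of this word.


122

#1s = Σ_{n=0}^{196} s_n = Σ_{n=0}^{196} (⌈(n+1)α+ρ⌉ − ⌈nα+ρ⌉)
the sum telescopes: every ⌈nα+ρ⌉ with 0 < n < 197 appears once with + and once with −, leaving ⌈197α+ρ⌉ − ⌈0·α+ρ⌉
197α + ρ = (197·21 + 12) / 34 = 4149/34
ρ = 12/34
⌈4149/34⌉ = 123,  ⌈12/34⌉ = 1
#1s = 123 − 1 = 122


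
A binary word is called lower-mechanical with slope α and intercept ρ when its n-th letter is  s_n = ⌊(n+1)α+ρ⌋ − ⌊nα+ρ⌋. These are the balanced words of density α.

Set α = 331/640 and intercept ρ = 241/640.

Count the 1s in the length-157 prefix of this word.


#1s = Σ_{n=0}^{156} s_n = Σ_{n=0}^{156} (⌊(n+1)α+ρ⌋ − ⌊nα+ρ⌋)
the sum telescopes: every ⌊nα+ρ⌋ with 0 < n < 157 appears once with + and once with −, leaving ⌊157α+ρ⌋ − ⌊0·α+ρ⌋
157α + ρ = (157·331 + 241) / 640 = 52208/640
ρ = 241/640
⌊52208/640⌋ = 81,  ⌊241/640⌋ = 0
#1s = 81 − 0 = 81

81


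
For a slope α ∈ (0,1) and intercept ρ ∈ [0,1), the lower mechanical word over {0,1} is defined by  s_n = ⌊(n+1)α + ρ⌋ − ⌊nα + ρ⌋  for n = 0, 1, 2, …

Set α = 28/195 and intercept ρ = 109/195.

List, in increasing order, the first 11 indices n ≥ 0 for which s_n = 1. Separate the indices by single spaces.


n=0: ⌊137/195⌋−⌊109/195⌋ = 0−0 = 0
n=1: ⌊165/195⌋−⌊137/195⌋ = 0−0 = 0
  …
n=3: ⌊221/195⌋−⌊193/195⌋ = 1−0 = 1  ← one
n=4: ⌊249/195⌋−⌊221/195⌋ = 1−1 = 0
n=5: ⌊277/195⌋−⌊249/195⌋ = 1−1 = 0
  …
n=10: ⌊417/195⌋−⌊389/195⌋ = 2−1 = 1  ← one
n=11: ⌊445/195⌋−⌊417/195⌋ = 2−2 = 0
n=12: ⌊473/195⌋−⌊445/195⌋ = 2−2 = 0
  …
n=16: ⌊585/195⌋−⌊557/195⌋ = 3−2 = 1  ← one
n=17: ⌊613/195⌋−⌊585/195⌋ = 3−3 = 0
n=18: ⌊641/195⌋−⌊613/195⌋ = 3−3 = 0
  …
n=23: ⌊781/195⌋−⌊753/195⌋ = 4−3 = 1  ← one
n=24: ⌊809/195⌋−⌊781/195⌋ = 4−4 = 0
n=25: ⌊837/195⌋−⌊809/195⌋ = 4−4 = 0
  …
n=30: ⌊977/195⌋−⌊949/195⌋ = 5−4 = 1  ← one
n=31: ⌊1005/195⌋−⌊977/195⌋ = 5−5 = 0
n=32: ⌊1033/195⌋−⌊1005/195⌋ = 5−5 = 0
  …
n=37: ⌊1173/195⌋−⌊1145/195⌋ = 6−5 = 1  ← one
n=38: ⌊1201/195⌋−⌊1173/195⌋ = 6−6 = 0
n=39: ⌊1229/195⌋−⌊1201/195⌋ = 6−6 = 0
  …
n=44: ⌊1369/195⌋−⌊1341/195⌋ = 7−6 = 1  ← one
n=45: ⌊1397/195⌋−⌊1369/195⌋ = 7−7 = 0
n=46: ⌊1425/195⌋−⌊1397/195⌋ = 7−7 = 0
  …
n=51: ⌊1565/195⌋−⌊1537/195⌋ = 8−7 = 1  ← one
n=52: ⌊1593/195⌋−⌊1565/195⌋ = 8−8 = 0
n=53: ⌊1621/195⌋−⌊1593/195⌋ = 8−8 = 0
  …
n=58: ⌊1761/195⌋−⌊1733/195⌋ = 9−8 = 1  ← one
n=59: ⌊1789/195⌋−⌊1761/195⌋ = 9−9 = 0
n=60: ⌊1817/195⌋−⌊1789/195⌋ = 9−9 = 0
  …
n=65: ⌊1957/195⌋−⌊1929/195⌋ = 10−9 = 1  ← one
n=66: ⌊1985/195⌋−⌊1957/195⌋ = 10−10 = 0
n=67: ⌊2013/195⌋−⌊1985/195⌋ = 10−10 = 0
  …
n=72: ⌊2153/195⌋−⌊2125/195⌋ = 11−10 = 1  ← one
positions of the first 11 ones: 3 10 16 23 30 37 44 51 58 65 72

3 10 16 23 30 37 44 51 58 65 72


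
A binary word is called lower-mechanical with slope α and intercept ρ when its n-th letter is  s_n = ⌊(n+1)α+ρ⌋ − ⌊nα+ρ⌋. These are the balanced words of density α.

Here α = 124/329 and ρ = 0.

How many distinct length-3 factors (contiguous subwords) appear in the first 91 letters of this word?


4

t_n = ⌊(n·124)/329⌋ for n = 0 … 91:
  n=0…9: ⌊0/329⌋=0 ⌊124/329⌋=0 ⌊248/329⌋=0 ⌊372/329⌋=1 ⌊496/329⌋=1 ⌊620/329⌋=1 ⌊744/329⌋=2 ⌊868/329⌋=2 ⌊992/329⌋=3 ⌊1116/329⌋=3
  n=10…19: ⌊1240/329⌋=3 ⌊1364/329⌋=4 ⌊1488/329⌋=4 ⌊1612/329⌋=4 ⌊1736/329⌋=5 ⌊1860/329⌋=5 ⌊1984/329⌋=6 ⌊2108/329⌋=6 ⌊2232/329⌋=6 ⌊2356/329⌋=7
  n=20…29: ⌊2480/329⌋=7 ⌊2604/329⌋=7 ⌊2728/329⌋=8 ⌊2852/329⌋=8 ⌊2976/329⌋=9 ⌊3100/329⌋=9 ⌊3224/329⌋=9 ⌊3348/329⌋=10 ⌊3472/329⌋=10 ⌊3596/329⌋=10
  n=30…39: ⌊3720/329⌋=11 ⌊3844/329⌋=11 ⌊3968/329⌋=12 ⌊4092/329⌋=12 ⌊4216/329⌋=12 ⌊4340/329⌋=13 ⌊4464/329⌋=13 ⌊4588/329⌋=13 ⌊4712/329⌋=14 ⌊4836/329⌋=14
  n=40…49: ⌊4960/329⌋=15 ⌊5084/329⌋=15 ⌊5208/329⌋=15 ⌊5332/329⌋=16 ⌊5456/329⌋=16 ⌊5580/329⌋=16 ⌊5704/329⌋=17 ⌊5828/329⌋=17 ⌊5952/329⌋=18 ⌊6076/329⌋=18
  n=50…59: ⌊6200/329⌋=18 ⌊6324/329⌋=19 ⌊6448/329⌋=19 ⌊6572/329⌋=19 ⌊6696/329⌋=20 ⌊6820/329⌋=20 ⌊6944/329⌋=21 ⌊7068/329⌋=21 ⌊7192/329⌋=21 ⌊7316/329⌋=22
  n=60…69: ⌊7440/329⌋=22 ⌊7564/329⌋=22 ⌊7688/329⌋=23 ⌊7812/329⌋=23 ⌊7936/329⌋=24 ⌊8060/329⌋=24 ⌊8184/329⌋=24 ⌊8308/329⌋=25 ⌊8432/329⌋=25 ⌊8556/329⌋=26
  n=70…79: ⌊8680/329⌋=26 ⌊8804/329⌋=26 ⌊8928/329⌋=27 ⌊9052/329⌋=27 ⌊9176/329⌋=27 ⌊9300/329⌋=28 ⌊9424/329⌋=28 ⌊9548/329⌋=29 ⌊9672/329⌋=29 ⌊9796/329⌋=29
  n=80…89: ⌊9920/329⌋=30 ⌊10044/329⌋=30 ⌊10168/329⌋=30 ⌊10292/329⌋=31 ⌊10416/329⌋=31 ⌊10540/329⌋=32 ⌊10664/329⌋=32 ⌊10788/329⌋=32 ⌊10912/329⌋=33 ⌊11036/329⌋=33
  n=90…91: ⌊11160/329⌋=33 ⌊11284/329⌋=34
s_n = t_(n+1) − t_n for n = 0 … 90 gives
prefix = 0010010100100101001001010010010100100101001001010010010100100101001010010010100100101001001
slide a length-3 window over [0..2] … [88..90] (89 windows); first occurrence of each distinct factor:
  [  0..  2] 001
  [  1..  3] 010
  [  2..  4] 100
  [  5..  7] 101
  (the other 85 windows repeat one of these)
distinct factors: {001, 010, 100, 101}
count = 4  (Sturmian bound for length 3 is 4)


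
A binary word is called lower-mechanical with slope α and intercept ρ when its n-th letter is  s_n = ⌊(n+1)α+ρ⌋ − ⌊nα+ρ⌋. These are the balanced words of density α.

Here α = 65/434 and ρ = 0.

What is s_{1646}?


(n+1)α + ρ = (1647·65) / 434 = 107055/434
nα + ρ     = (1646·65) / 434 = 106990/434
⌊107055/434⌋ = 246,  ⌊106990/434⌋ = 246
s_{1646} = 246 − 246 = 0

0


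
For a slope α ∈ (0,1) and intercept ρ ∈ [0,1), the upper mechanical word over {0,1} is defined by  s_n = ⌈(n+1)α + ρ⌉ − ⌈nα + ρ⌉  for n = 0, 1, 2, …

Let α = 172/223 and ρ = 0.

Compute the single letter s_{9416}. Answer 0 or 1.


1

(n+1)α + ρ = (9417·172) / 223 = 1619724/223
nα + ρ     = (9416·172) / 223 = 1619552/223
⌈1619724/223⌉ = 7264,  ⌈1619552/223⌉ = 7263
s_{9416} = 7264 − 7263 = 1


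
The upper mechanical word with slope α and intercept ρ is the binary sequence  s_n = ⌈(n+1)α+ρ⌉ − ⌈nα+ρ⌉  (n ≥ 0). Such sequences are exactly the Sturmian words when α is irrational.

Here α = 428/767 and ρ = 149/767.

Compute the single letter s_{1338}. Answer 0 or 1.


(n+1)α + ρ = (1339·428 + 149) / 767 = 573241/767
nα + ρ     = (1338·428 + 149) / 767 = 572813/767
⌈573241/767⌉ = 748,  ⌈572813/767⌉ = 747
s_{1338} = 748 − 747 = 1

1


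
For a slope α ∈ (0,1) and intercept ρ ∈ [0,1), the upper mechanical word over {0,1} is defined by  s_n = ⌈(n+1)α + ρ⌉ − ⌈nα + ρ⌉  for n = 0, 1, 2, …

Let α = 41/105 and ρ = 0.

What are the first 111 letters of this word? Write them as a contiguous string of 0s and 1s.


101001010010100101001001010010100101001010010010100101001010010010100101001010010100100101001010010100100101001

n=0: ⌈(1·41)/105⌉ − ⌈(0·41)/105⌉ = ⌈41/105⌉ − ⌈0/105⌉ = 1 − 0 = 1
n=1: ⌈(2·41)/105⌉ − ⌈(1·41)/105⌉ = ⌈82/105⌉ − ⌈41/105⌉ = 1 − 1 = 0
n=2: ⌈(3·41)/105⌉ − ⌈(2·41)/105⌉ = ⌈123/105⌉ − ⌈82/105⌉ = 2 − 1 = 1
n=3: ⌈(4·41)/105⌉ − ⌈(3·41)/105⌉ = ⌈164/105⌉ − ⌈123/105⌉ = 2 − 2 = 0
n=4: ⌈(5·41)/105⌉ − ⌈(4·41)/105⌉ = ⌈205/105⌉ − ⌈164/105⌉ = 2 − 2 = 0
n=5: ⌈(6·41)/105⌉ − ⌈(5·41)/105⌉ = ⌈246/105⌉ − ⌈205/105⌉ = 3 − 2 = 1
n=6: ⌈(7·41)/105⌉ − ⌈(6·41)/105⌉ = ⌈287/105⌉ − ⌈246/105⌉ = 3 − 3 = 0
n=7: ⌈(8·41)/105⌉ − ⌈(7·41)/105⌉ = ⌈328/105⌉ − ⌈287/105⌉ = 4 − 3 = 1
n=8: ⌈(9·41)/105⌉ − ⌈(8·41)/105⌉ = ⌈369/105⌉ − ⌈328/105⌉ = 4 − 4 = 0
n=9: ⌈(10·41)/105⌉ − ⌈(9·41)/105⌉ = ⌈410/105⌉ − ⌈369/105⌉ = 4 − 4 = 0
n=10: ⌈(11·41)/105⌉ − ⌈(10·41)/105⌉ = ⌈451/105⌉ − ⌈410/105⌉ = 5 − 4 = 1
n=11: ⌈(12·41)/105⌉ − ⌈(11·41)/105⌉ = ⌈492/105⌉ − ⌈451/105⌉ = 5 − 5 = 0
n=12: ⌈(13·41)/105⌉ − ⌈(12·41)/105⌉ = ⌈533/105⌉ − ⌈492/105⌉ = 6 − 5 = 1
n=13: ⌈(14·41)/105⌉ − ⌈(13·41)/105⌉ = ⌈574/105⌉ − ⌈533/105⌉ = 6 − 6 = 0
n=14: ⌈(15·41)/105⌉ − ⌈(14·41)/105⌉ = ⌈615/105⌉ − ⌈574/105⌉ = 6 − 6 = 0
n=15: ⌈(16·41)/105⌉ − ⌈(15·41)/105⌉ = ⌈656/105⌉ − ⌈615/105⌉ = 7 − 6 = 1
n=16: ⌈(17·41)/105⌉ − ⌈(16·41)/105⌉ = ⌈697/105⌉ − ⌈656/105⌉ = 7 − 7 = 0
n=17: ⌈(18·41)/105⌉ − ⌈(17·41)/105⌉ = ⌈738/105⌉ − ⌈697/105⌉ = 8 − 7 = 1
n=18: ⌈(19·41)/105⌉ − ⌈(18·41)/105⌉ = ⌈779/105⌉ − ⌈738/105⌉ = 8 − 8 = 0
n=19: ⌈(20·41)/105⌉ − ⌈(19·41)/105⌉ = ⌈820/105⌉ − ⌈779/105⌉ = 8 − 8 = 0
n=20: ⌈(21·41)/105⌉ − ⌈(20·41)/105⌉ = ⌈861/105⌉ − ⌈820/105⌉ = 9 − 8 = 1
n=21: ⌈(22·41)/105⌉ − ⌈(21·41)/105⌉ = ⌈902/105⌉ − ⌈861/105⌉ = 9 − 9 = 0
n=22: ⌈(23·41)/105⌉ − ⌈(22·41)/105⌉ = ⌈943/105⌉ − ⌈902/105⌉ = 9 − 9 = 0
n=23: ⌈(24·41)/105⌉ − ⌈(23·41)/105⌉ = ⌈984/105⌉ − ⌈943/105⌉ = 10 − 9 = 1
n=24: ⌈(25·41)/105⌉ − ⌈(24·41)/105⌉ = ⌈1025/105⌉ − ⌈984/105⌉ = 10 − 10 = 0
n=25: ⌈(26·41)/105⌉ − ⌈(25·41)/105⌉ = ⌈1066/105⌉ − ⌈1025/105⌉ = 11 − 10 = 1
n=26: ⌈(27·41)/105⌉ − ⌈(26·41)/105⌉ = ⌈1107/105⌉ − ⌈1066/105⌉ = 11 − 11 = 0
n=27: ⌈(28·41)/105⌉ − ⌈(27·41)/105⌉ = ⌈1148/105⌉ − ⌈1107/105⌉ = 11 − 11 = 0
n=28: ⌈(29·41)/105⌉ − ⌈(28·41)/105⌉ = ⌈1189/105⌉ − ⌈1148/105⌉ = 12 − 11 = 1
n=29: ⌈(30·41)/105⌉ − ⌈(29·41)/105⌉ = ⌈1230/105⌉ − ⌈1189/105⌉ = 12 − 12 = 0
n=30: ⌈(31·41)/105⌉ − ⌈(30·41)/105⌉ = ⌈1271/105⌉ − ⌈1230/105⌉ = 13 − 12 = 1
n=31: ⌈(32·41)/105⌉ − ⌈(31·41)/105⌉ = ⌈1312/105⌉ − ⌈1271/105⌉ = 13 − 13 = 0
n=32: ⌈(33·41)/105⌉ − ⌈(32·41)/105⌉ = ⌈1353/105⌉ − ⌈1312/105⌉ = 13 − 13 = 0
n=33: ⌈(34·41)/105⌉ − ⌈(33·41)/105⌉ = ⌈1394/105⌉ − ⌈1353/105⌉ = 14 − 13 = 1
n=34: ⌈(35·41)/105⌉ − ⌈(34·41)/105⌉ = ⌈1435/105⌉ − ⌈1394/105⌉ = 14 − 14 = 0
n=35: ⌈(36·41)/105⌉ − ⌈(35·41)/105⌉ = ⌈1476/105⌉ − ⌈1435/105⌉ = 15 − 14 = 1
n=36: ⌈(37·41)/105⌉ − ⌈(36·41)/105⌉ = ⌈1517/105⌉ − ⌈1476/105⌉ = 15 − 15 = 0
n=37: ⌈(38·41)/105⌉ − ⌈(37·41)/105⌉ = ⌈1558/105⌉ − ⌈1517/105⌉ = 15 − 15 = 0
n=38: ⌈(39·41)/105⌉ − ⌈(38·41)/105⌉ = ⌈1599/105⌉ − ⌈1558/105⌉ = 16 − 15 = 1
n=39: ⌈(40·41)/105⌉ − ⌈(39·41)/105⌉ = ⌈1640/105⌉ − ⌈1599/105⌉ = 16 − 16 = 0
n=40: ⌈(41·41)/105⌉ − ⌈(40·41)/105⌉ = ⌈1681/105⌉ − ⌈1640/105⌉ = 17 − 16 = 1
n=41: ⌈(42·41)/105⌉ − ⌈(41·41)/105⌉ = ⌈1722/105⌉ − ⌈1681/105⌉ = 17 − 17 = 0
n=42: ⌈(43·41)/105⌉ − ⌈(42·41)/105⌉ = ⌈1763/105⌉ − ⌈1722/105⌉ = 17 − 17 = 0
n=43: ⌈(44·41)/105⌉ − ⌈(43·41)/105⌉ = ⌈1804/105⌉ − ⌈1763/105⌉ = 18 − 17 = 1
n=44: ⌈(45·41)/105⌉ − ⌈(44·41)/105⌉ = ⌈1845/105⌉ − ⌈1804/105⌉ = 18 − 18 = 0
n=45: ⌈(46·41)/105⌉ − ⌈(45·41)/105⌉ = ⌈1886/105⌉ − ⌈1845/105⌉ = 18 − 18 = 0
n=46: ⌈(47·41)/105⌉ − ⌈(46·41)/105⌉ = ⌈1927/105⌉ − ⌈1886/105⌉ = 19 − 18 = 1
n=47: ⌈(48·41)/105⌉ − ⌈(47·41)/105⌉ = ⌈1968/105⌉ − ⌈1927/105⌉ = 19 − 19 = 0
n=48: ⌈(49·41)/105⌉ − ⌈(48·41)/105⌉ = ⌈2009/105⌉ − ⌈1968/105⌉ = 20 − 19 = 1
n=49: ⌈(50·41)/105⌉ − ⌈(49·41)/105⌉ = ⌈2050/105⌉ − ⌈2009/105⌉ = 20 − 20 = 0
n=50: ⌈(51·41)/105⌉ − ⌈(50·41)/105⌉ = ⌈2091/105⌉ − ⌈2050/105⌉ = 20 − 20 = 0
n=51: ⌈(52·41)/105⌉ − ⌈(51·41)/105⌉ = ⌈2132/105⌉ − ⌈2091/105⌉ = 21 − 20 = 1
n=52: ⌈(53·41)/105⌉ − ⌈(52·41)/105⌉ = ⌈2173/105⌉ − ⌈2132/105⌉ = 21 − 21 = 0
n=53: ⌈(54·41)/105⌉ − ⌈(53·41)/105⌉ = ⌈2214/105⌉ − ⌈2173/105⌉ = 22 − 21 = 1
n=54: ⌈(55·41)/105⌉ − ⌈(54·41)/105⌉ = ⌈2255/105⌉ − ⌈2214/105⌉ = 22 − 22 = 0
n=55: ⌈(56·41)/105⌉ − ⌈(55·41)/105⌉ = ⌈2296/105⌉ − ⌈2255/105⌉ = 22 − 22 = 0
n=56: ⌈(57·41)/105⌉ − ⌈(56·41)/105⌉ = ⌈2337/105⌉ − ⌈2296/105⌉ = 23 − 22 = 1
n=57: ⌈(58·41)/105⌉ − ⌈(57·41)/105⌉ = ⌈2378/105⌉ − ⌈2337/105⌉ = 23 − 23 = 0
n=58: ⌈(59·41)/105⌉ − ⌈(58·41)/105⌉ = ⌈2419/105⌉ − ⌈2378/105⌉ = 24 − 23 = 1
n=59: ⌈(60·41)/105⌉ − ⌈(59·41)/105⌉ = ⌈2460/105⌉ − ⌈2419/105⌉ = 24 − 24 = 0
n=60: ⌈(61·41)/105⌉ − ⌈(60·41)/105⌉ = ⌈2501/105⌉ − ⌈2460/105⌉ = 24 − 24 = 0
n=61: ⌈(62·41)/105⌉ − ⌈(61·41)/105⌉ = ⌈2542/105⌉ − ⌈2501/105⌉ = 25 − 24 = 1
n=62: ⌈(63·41)/105⌉ − ⌈(62·41)/105⌉ = ⌈2583/105⌉ − ⌈2542/105⌉ = 25 − 25 = 0
n=63: ⌈(64·41)/105⌉ − ⌈(63·41)/105⌉ = ⌈2624/105⌉ − ⌈2583/105⌉ = 25 − 25 = 0
n=64: ⌈(65·41)/105⌉ − ⌈(64·41)/105⌉ = ⌈2665/105⌉ − ⌈2624/105⌉ = 26 − 25 = 1
n=65: ⌈(66·41)/105⌉ − ⌈(65·41)/105⌉ = ⌈2706/105⌉ − ⌈2665/105⌉ = 26 − 26 = 0
n=66: ⌈(67·41)/105⌉ − ⌈(66·41)/105⌉ = ⌈2747/105⌉ − ⌈2706/105⌉ = 27 − 26 = 1
n=67: ⌈(68·41)/105⌉ − ⌈(67·41)/105⌉ = ⌈2788/105⌉ − ⌈2747/105⌉ = 27 − 27 = 0
n=68: ⌈(69·41)/105⌉ − ⌈(68·41)/105⌉ = ⌈2829/105⌉ − ⌈2788/105⌉ = 27 − 27 = 0
n=69: ⌈(70·41)/105⌉ − ⌈(69·41)/105⌉ = ⌈2870/105⌉ − ⌈2829/105⌉ = 28 − 27 = 1
n=70: ⌈(71·41)/105⌉ − ⌈(70·41)/105⌉ = ⌈2911/105⌉ − ⌈2870/105⌉ = 28 − 28 = 0
n=71: ⌈(72·41)/105⌉ − ⌈(71·41)/105⌉ = ⌈2952/105⌉ − ⌈2911/105⌉ = 29 − 28 = 1
n=72: ⌈(73·41)/105⌉ − ⌈(72·41)/105⌉ = ⌈2993/105⌉ − ⌈2952/105⌉ = 29 − 29 = 0
n=73: ⌈(74·41)/105⌉ − ⌈(73·41)/105⌉ = ⌈3034/105⌉ − ⌈2993/105⌉ = 29 − 29 = 0
n=74: ⌈(75·41)/105⌉ − ⌈(74·41)/105⌉ = ⌈3075/105⌉ − ⌈3034/105⌉ = 30 − 29 = 1
n=75: ⌈(76·41)/105⌉ − ⌈(75·41)/105⌉ = ⌈3116/105⌉ − ⌈3075/105⌉ = 30 − 30 = 0
n=76: ⌈(77·41)/105⌉ − ⌈(76·41)/105⌉ = ⌈3157/105⌉ − ⌈3116/105⌉ = 31 − 30 = 1
n=77: ⌈(78·41)/105⌉ − ⌈(77·41)/105⌉ = ⌈3198/105⌉ − ⌈3157/105⌉ = 31 − 31 = 0
n=78: ⌈(79·41)/105⌉ − ⌈(78·41)/105⌉ = ⌈3239/105⌉ − ⌈3198/105⌉ = 31 − 31 = 0
n=79: ⌈(80·41)/105⌉ − ⌈(79·41)/105⌉ = ⌈3280/105⌉ − ⌈3239/105⌉ = 32 − 31 = 1
n=80: ⌈(81·41)/105⌉ − ⌈(80·41)/105⌉ = ⌈3321/105⌉ − ⌈3280/105⌉ = 32 − 32 = 0
n=81: ⌈(82·41)/105⌉ − ⌈(81·41)/105⌉ = ⌈3362/105⌉ − ⌈3321/105⌉ = 33 − 32 = 1
n=82: ⌈(83·41)/105⌉ − ⌈(82·41)/105⌉ = ⌈3403/105⌉ − ⌈3362/105⌉ = 33 − 33 = 0
n=83: ⌈(84·41)/105⌉ − ⌈(83·41)/105⌉ = ⌈3444/105⌉ − ⌈3403/105⌉ = 33 − 33 = 0
n=84: ⌈(85·41)/105⌉ − ⌈(84·41)/105⌉ = ⌈3485/105⌉ − ⌈3444/105⌉ = 34 − 33 = 1
n=85: ⌈(86·41)/105⌉ − ⌈(85·41)/105⌉ = ⌈3526/105⌉ − ⌈3485/105⌉ = 34 − 34 = 0
n=86: ⌈(87·41)/105⌉ − ⌈(86·41)/105⌉ = ⌈3567/105⌉ − ⌈3526/105⌉ = 34 − 34 = 0
n=87: ⌈(88·41)/105⌉ − ⌈(87·41)/105⌉ = ⌈3608/105⌉ − ⌈3567/105⌉ = 35 − 34 = 1
n=88: ⌈(89·41)/105⌉ − ⌈(88·41)/105⌉ = ⌈3649/105⌉ − ⌈3608/105⌉ = 35 − 35 = 0
n=89: ⌈(90·41)/105⌉ − ⌈(89·41)/105⌉ = ⌈3690/105⌉ − ⌈3649/105⌉ = 36 − 35 = 1
n=90: ⌈(91·41)/105⌉ − ⌈(90·41)/105⌉ = ⌈3731/105⌉ − ⌈3690/105⌉ = 36 − 36 = 0
n=91: ⌈(92·41)/105⌉ − ⌈(91·41)/105⌉ = ⌈3772/105⌉ − ⌈3731/105⌉ = 36 − 36 = 0
n=92: ⌈(93·41)/105⌉ − ⌈(92·41)/105⌉ = ⌈3813/105⌉ − ⌈3772/105⌉ = 37 − 36 = 1
n=93: ⌈(94·41)/105⌉ − ⌈(93·41)/105⌉ = ⌈3854/105⌉ − ⌈3813/105⌉ = 37 − 37 = 0
n=94: ⌈(95·41)/105⌉ − ⌈(94·41)/105⌉ = ⌈3895/105⌉ − ⌈3854/105⌉ = 38 − 37 = 1
n=95: ⌈(96·41)/105⌉ − ⌈(95·41)/105⌉ = ⌈3936/105⌉ − ⌈3895/105⌉ = 38 − 38 = 0
n=96: ⌈(97·41)/105⌉ − ⌈(96·41)/105⌉ = ⌈3977/105⌉ − ⌈3936/105⌉ = 38 − 38 = 0
n=97: ⌈(98·41)/105⌉ − ⌈(97·41)/105⌉ = ⌈4018/105⌉ − ⌈3977/105⌉ = 39 − 38 = 1
n=98: ⌈(99·41)/105⌉ − ⌈(98·41)/105⌉ = ⌈4059/105⌉ − ⌈4018/105⌉ = 39 − 39 = 0
n=99: ⌈(100·41)/105⌉ − ⌈(99·41)/105⌉ = ⌈4100/105⌉ − ⌈4059/105⌉ = 40 − 39 = 1
n=100: ⌈(101·41)/105⌉ − ⌈(100·41)/105⌉ = ⌈4141/105⌉ − ⌈4100/105⌉ = 40 − 40 = 0
n=101: ⌈(102·41)/105⌉ − ⌈(101·41)/105⌉ = ⌈4182/105⌉ − ⌈4141/105⌉ = 40 − 40 = 0
n=102: ⌈(103·41)/105⌉ − ⌈(102·41)/105⌉ = ⌈4223/105⌉ − ⌈4182/105⌉ = 41 − 40 = 1
n=103: ⌈(104·41)/105⌉ − ⌈(103·41)/105⌉ = ⌈4264/105⌉ − ⌈4223/105⌉ = 41 − 41 = 0
n=104: ⌈(105·41)/105⌉ − ⌈(104·41)/105⌉ = ⌈4305/105⌉ − ⌈4264/105⌉ = 41 − 41 = 0
n=105: ⌈(106·41)/105⌉ − ⌈(105·41)/105⌉ = ⌈4346/105⌉ − ⌈4305/105⌉ = 42 − 41 = 1
n=106: ⌈(107·41)/105⌉ − ⌈(106·41)/105⌉ = ⌈4387/105⌉ − ⌈4346/105⌉ = 42 − 42 = 0
n=107: ⌈(108·41)/105⌉ − ⌈(107·41)/105⌉ = ⌈4428/105⌉ − ⌈4387/105⌉ = 43 − 42 = 1
n=108: ⌈(109·41)/105⌉ − ⌈(108·41)/105⌉ = ⌈4469/105⌉ − ⌈4428/105⌉ = 43 − 43 = 0
n=109: ⌈(110·41)/105⌉ − ⌈(109·41)/105⌉ = ⌈4510/105⌉ − ⌈4469/105⌉ = 43 − 43 = 0
n=110: ⌈(111·41)/105⌉ − ⌈(110·41)/105⌉ = ⌈4551/105⌉ − ⌈4510/105⌉ = 44 − 43 = 1


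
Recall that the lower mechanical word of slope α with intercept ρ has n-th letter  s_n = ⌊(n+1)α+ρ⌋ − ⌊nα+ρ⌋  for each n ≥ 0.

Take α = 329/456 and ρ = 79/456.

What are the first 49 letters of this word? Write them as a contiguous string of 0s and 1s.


n=0: ⌊(1·329+79)/456⌋ − ⌊(0·329+79)/456⌋ = ⌊408/456⌋ − ⌊79/456⌋ = 0 − 0 = 0
n=1: ⌊(2·329+79)/456⌋ − ⌊(1·329+79)/456⌋ = ⌊737/456⌋ − ⌊408/456⌋ = 1 − 0 = 1
n=2: ⌊(3·329+79)/456⌋ − ⌊(2·329+79)/456⌋ = ⌊1066/456⌋ − ⌊737/456⌋ = 2 − 1 = 1
n=3: ⌊(4·329+79)/456⌋ − ⌊(3·329+79)/456⌋ = ⌊1395/456⌋ − ⌊1066/456⌋ = 3 − 2 = 1
n=4: ⌊(5·329+79)/456⌋ − ⌊(4·329+79)/456⌋ = ⌊1724/456⌋ − ⌊1395/456⌋ = 3 − 3 = 0
n=5: ⌊(6·329+79)/456⌋ − ⌊(5·329+79)/456⌋ = ⌊2053/456⌋ − ⌊1724/456⌋ = 4 − 3 = 1
n=6: ⌊(7·329+79)/456⌋ − ⌊(6·329+79)/456⌋ = ⌊2382/456⌋ − ⌊2053/456⌋ = 5 − 4 = 1
n=7: ⌊(8·329+79)/456⌋ − ⌊(7·329+79)/456⌋ = ⌊2711/456⌋ − ⌊2382/456⌋ = 5 − 5 = 0
n=8: ⌊(9·329+79)/456⌋ − ⌊(8·329+79)/456⌋ = ⌊3040/456⌋ − ⌊2711/456⌋ = 6 − 5 = 1
n=9: ⌊(10·329+79)/456⌋ − ⌊(9·329+79)/456⌋ = ⌊3369/456⌋ − ⌊3040/456⌋ = 7 − 6 = 1
n=10: ⌊(11·329+79)/456⌋ − ⌊(10·329+79)/456⌋ = ⌊3698/456⌋ − ⌊3369/456⌋ = 8 − 7 = 1
n=11: ⌊(12·329+79)/456⌋ − ⌊(11·329+79)/456⌋ = ⌊4027/456⌋ − ⌊3698/456⌋ = 8 − 8 = 0
n=12: ⌊(13·329+79)/456⌋ − ⌊(12·329+79)/456⌋ = ⌊4356/456⌋ − ⌊4027/456⌋ = 9 − 8 = 1
n=13: ⌊(14·329+79)/456⌋ − ⌊(13·329+79)/456⌋ = ⌊4685/456⌋ − ⌊4356/456⌋ = 10 − 9 = 1
n=14: ⌊(15·329+79)/456⌋ − ⌊(14·329+79)/456⌋ = ⌊5014/456⌋ − ⌊4685/456⌋ = 10 − 10 = 0
n=15: ⌊(16·329+79)/456⌋ − ⌊(15·329+79)/456⌋ = ⌊5343/456⌋ − ⌊5014/456⌋ = 11 − 10 = 1
n=16: ⌊(17·329+79)/456⌋ − ⌊(16·329+79)/456⌋ = ⌊5672/456⌋ − ⌊5343/456⌋ = 12 − 11 = 1
n=17: ⌊(18·329+79)/456⌋ − ⌊(17·329+79)/456⌋ = ⌊6001/456⌋ − ⌊5672/456⌋ = 13 − 12 = 1
n=18: ⌊(19·329+79)/456⌋ − ⌊(18·329+79)/456⌋ = ⌊6330/456⌋ − ⌊6001/456⌋ = 13 − 13 = 0
n=19: ⌊(20·329+79)/456⌋ − ⌊(19·329+79)/456⌋ = ⌊6659/456⌋ − ⌊6330/456⌋ = 14 − 13 = 1
n=20: ⌊(21·329+79)/456⌋ − ⌊(20·329+79)/456⌋ = ⌊6988/456⌋ − ⌊6659/456⌋ = 15 − 14 = 1
n=21: ⌊(22·329+79)/456⌋ − ⌊(21·329+79)/456⌋ = ⌊7317/456⌋ − ⌊6988/456⌋ = 16 − 15 = 1
n=22: ⌊(23·329+79)/456⌋ − ⌊(22·329+79)/456⌋ = ⌊7646/456⌋ − ⌊7317/456⌋ = 16 − 16 = 0
n=23: ⌊(24·329+79)/456⌋ − ⌊(23·329+79)/456⌋ = ⌊7975/456⌋ − ⌊7646/456⌋ = 17 − 16 = 1
n=24: ⌊(25·329+79)/456⌋ − ⌊(24·329+79)/456⌋ = ⌊8304/456⌋ − ⌊7975/456⌋ = 18 − 17 = 1
n=25: ⌊(26·329+79)/456⌋ − ⌊(25·329+79)/456⌋ = ⌊8633/456⌋ − ⌊8304/456⌋ = 18 − 18 = 0
n=26: ⌊(27·329+79)/456⌋ − ⌊(26·329+79)/456⌋ = ⌊8962/456⌋ − ⌊8633/456⌋ = 19 − 18 = 1
n=27: ⌊(28·329+79)/456⌋ − ⌊(27·329+79)/456⌋ = ⌊9291/456⌋ − ⌊8962/456⌋ = 20 − 19 = 1
n=28: ⌊(29·329+79)/456⌋ − ⌊(28·329+79)/456⌋ = ⌊9620/456⌋ − ⌊9291/456⌋ = 21 − 20 = 1
n=29: ⌊(30·329+79)/456⌋ − ⌊(29·329+79)/456⌋ = ⌊9949/456⌋ − ⌊9620/456⌋ = 21 − 21 = 0
n=30: ⌊(31·329+79)/456⌋ − ⌊(30·329+79)/456⌋ = ⌊10278/456⌋ − ⌊9949/456⌋ = 22 − 21 = 1
n=31: ⌊(32·329+79)/456⌋ − ⌊(31·329+79)/456⌋ = ⌊10607/456⌋ − ⌊10278/456⌋ = 23 − 22 = 1
n=32: ⌊(33·329+79)/456⌋ − ⌊(32·329+79)/456⌋ = ⌊10936/456⌋ − ⌊10607/456⌋ = 23 − 23 = 0
n=33: ⌊(34·329+79)/456⌋ − ⌊(33·329+79)/456⌋ = ⌊11265/456⌋ − ⌊10936/456⌋ = 24 − 23 = 1
n=34: ⌊(35·329+79)/456⌋ − ⌊(34·329+79)/456⌋ = ⌊11594/456⌋ − ⌊11265/456⌋ = 25 − 24 = 1
n=35: ⌊(36·329+79)/456⌋ − ⌊(35·329+79)/456⌋ = ⌊11923/456⌋ − ⌊11594/456⌋ = 26 − 25 = 1
n=36: ⌊(37·329+79)/456⌋ − ⌊(36·329+79)/456⌋ = ⌊12252/456⌋ − ⌊11923/456⌋ = 26 − 26 = 0
n=37: ⌊(38·329+79)/456⌋ − ⌊(37·329+79)/456⌋ = ⌊12581/456⌋ − ⌊12252/456⌋ = 27 − 26 = 1
n=38: ⌊(39·329+79)/456⌋ − ⌊(38·329+79)/456⌋ = ⌊12910/456⌋ − ⌊12581/456⌋ = 28 − 27 = 1
n=39: ⌊(40·329+79)/456⌋ − ⌊(39·329+79)/456⌋ = ⌊13239/456⌋ − ⌊12910/456⌋ = 29 − 28 = 1
n=40: ⌊(41·329+79)/456⌋ − ⌊(40·329+79)/456⌋ = ⌊13568/456⌋ − ⌊13239/456⌋ = 29 − 29 = 0
n=41: ⌊(42·329+79)/456⌋ − ⌊(41·329+79)/456⌋ = ⌊13897/456⌋ − ⌊13568/456⌋ = 30 − 29 = 1
n=42: ⌊(43·329+79)/456⌋ − ⌊(42·329+79)/456⌋ = ⌊14226/456⌋ − ⌊13897/456⌋ = 31 − 30 = 1
n=43: ⌊(44·329+79)/456⌋ − ⌊(43·329+79)/456⌋ = ⌊14555/456⌋ − ⌊14226/456⌋ = 31 − 31 = 0
n=44: ⌊(45·329+79)/456⌋ − ⌊(44·329+79)/456⌋ = ⌊14884/456⌋ − ⌊14555/456⌋ = 32 − 31 = 1
n=45: ⌊(46·329+79)/456⌋ − ⌊(45·329+79)/456⌋ = ⌊15213/456⌋ − ⌊14884/456⌋ = 33 − 32 = 1
n=46: ⌊(47·329+79)/456⌋ − ⌊(46·329+79)/456⌋ = ⌊15542/456⌋ − ⌊15213/456⌋ = 34 − 33 = 1
n=47: ⌊(48·329+79)/456⌋ − ⌊(47·329+79)/456⌋ = ⌊15871/456⌋ − ⌊15542/456⌋ = 34 − 34 = 0
n=48: ⌊(49·329+79)/456⌋ − ⌊(48·329+79)/456⌋ = ⌊16200/456⌋ − ⌊15871/456⌋ = 35 − 34 = 1

0111011011101101110111011011101101110111011011101
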